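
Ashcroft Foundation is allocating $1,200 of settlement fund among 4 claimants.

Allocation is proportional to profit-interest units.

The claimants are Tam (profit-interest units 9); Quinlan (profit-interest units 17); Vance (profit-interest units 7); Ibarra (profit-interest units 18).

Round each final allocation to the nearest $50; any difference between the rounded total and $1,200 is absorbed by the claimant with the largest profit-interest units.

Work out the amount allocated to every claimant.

Tam: $200; Quinlan: $400; Vance: $150; Ibarra: $450

Profit-interest units total: 51.
Unrounded shares: Tam 9/51 × $1,200 = 211.76; Quinlan 17/51 × $1,200 = 400.00; Vance 7/51 × $1,200 = 164.71; Ibarra 18/51 × $1,200 = 423.53.
At nearest $50: Tam $200; Quinlan $400; Vance $150; Ibarra $400. Sum = $1,150.
Difference $1,200 − $1,150 = +$50 applied to largest profit-interest units (Ibarra): Ibarra becomes $450.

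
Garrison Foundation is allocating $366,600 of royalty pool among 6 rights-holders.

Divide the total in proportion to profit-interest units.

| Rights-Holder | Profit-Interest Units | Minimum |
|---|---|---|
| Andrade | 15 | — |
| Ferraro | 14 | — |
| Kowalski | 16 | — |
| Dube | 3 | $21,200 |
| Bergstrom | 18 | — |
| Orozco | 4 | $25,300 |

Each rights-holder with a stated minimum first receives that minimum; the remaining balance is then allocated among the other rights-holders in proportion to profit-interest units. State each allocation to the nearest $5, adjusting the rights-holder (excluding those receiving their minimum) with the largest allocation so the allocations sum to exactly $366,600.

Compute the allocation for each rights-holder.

Minimums first: Dube $21,200; Orozco $25,300. Residual $320,100.
Residual split over remaining profit-interest units 63: Andrade 76,214.29 → $76,215; Ferraro 71,133.33 → $71,135; Kowalski 81,295.24 → $81,295; Bergstrom 91,457.14 → $91,455.

Andrade: $76,215 · Ferraro: $71,135 · Kowalski: $81,295 · Dube: $21,200 · Bergstrom: $91,455 · Orozco: $25,300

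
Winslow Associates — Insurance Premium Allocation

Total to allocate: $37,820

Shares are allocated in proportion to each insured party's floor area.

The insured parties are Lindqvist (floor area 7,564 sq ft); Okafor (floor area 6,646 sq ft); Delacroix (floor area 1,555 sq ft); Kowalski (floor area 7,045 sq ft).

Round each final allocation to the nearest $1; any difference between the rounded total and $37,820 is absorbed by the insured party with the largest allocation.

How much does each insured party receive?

Lindqvist: $12,542 | Okafor: $11,019 | Delacroix: $2,578 | Kowalski: $11,681

Total floor area = 22,810.
Raw shares: Lindqvist 7,564/22,810 × $37,820 = 12,541.45; Okafor 6,646/22,810 × $37,820 = 11,019.37; Delacroix 1,555/22,810 × $37,820 = 2,578.26; Kowalski 7,045/22,810 × $37,820 = 11,680.93.
Rounded to nearest $1: Lindqvist $12,541; Okafor $11,019; Delacroix $2,578; Kowalski $11,681. Sum = $37,819.
Difference $37,820 − $37,819 = +$1 applied to largest allocation (Lindqvist): Lindqvist becomes $12,542.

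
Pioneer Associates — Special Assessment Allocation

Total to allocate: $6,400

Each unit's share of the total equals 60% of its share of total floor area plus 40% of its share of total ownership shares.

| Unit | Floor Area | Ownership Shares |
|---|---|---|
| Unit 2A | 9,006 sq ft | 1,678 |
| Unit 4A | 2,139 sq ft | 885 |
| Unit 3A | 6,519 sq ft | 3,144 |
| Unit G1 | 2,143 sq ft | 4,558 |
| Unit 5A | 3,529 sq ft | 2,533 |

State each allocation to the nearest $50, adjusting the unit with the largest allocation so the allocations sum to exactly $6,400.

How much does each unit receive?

Unit 2A: $1,800 | Unit 4A: $550 | Unit 3A: $1,700 | Unit G1: $1,250 | Unit 5A: $1,100

Floor area total 23,336; ownership shares total 12,798.
Combined weights (60% floor area + 40% ownership shares): Unit 2A 0.2840; Unit 4A 0.0827; Unit 3A 0.2659; Unit G1 0.1976; Unit 5A 0.1699.
Unrounded shares: Unit 2A 1,817.61; Unit 4A 529.01; Unit 3A 1,701.62; Unit G1 1,264.38; Unit 5A 1,087.39.
At nearest $50: Unit 2A $1,800; Unit 4A $550; Unit 3A $1,700; Unit G1 $1,250; Unit 5A $1,100. Sum = $6,400.
No rounding difference to absorb.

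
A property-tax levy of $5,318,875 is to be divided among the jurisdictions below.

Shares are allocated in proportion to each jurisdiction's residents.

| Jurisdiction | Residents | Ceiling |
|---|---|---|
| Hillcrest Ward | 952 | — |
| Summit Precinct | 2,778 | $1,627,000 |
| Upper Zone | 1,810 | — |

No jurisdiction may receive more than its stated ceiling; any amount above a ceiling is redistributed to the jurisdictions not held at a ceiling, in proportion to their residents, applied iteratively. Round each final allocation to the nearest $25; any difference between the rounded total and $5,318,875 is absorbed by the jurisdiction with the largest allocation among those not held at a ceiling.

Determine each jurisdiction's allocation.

Hillcrest Ward: $1,272,500 | Summit Precinct: $1,627,000 | Upper Zone: $2,419,375

Combined residents = 5,540.
Proportional shares (ignoring caps): Hillcrest Ward 914,001.62; Summit Precinct 2,667,118.19; Upper Zone 1,737,755.19.
Held at cap: Summit Precinct ($1,627,000); remaining pool $3,691,875 reallocated over remaining residents 2,762.
Remaining shares: Hillcrest Ward 1,272,507.24 → $1,272,500; Upper Zone 2,419,367.76 → $2,419,375.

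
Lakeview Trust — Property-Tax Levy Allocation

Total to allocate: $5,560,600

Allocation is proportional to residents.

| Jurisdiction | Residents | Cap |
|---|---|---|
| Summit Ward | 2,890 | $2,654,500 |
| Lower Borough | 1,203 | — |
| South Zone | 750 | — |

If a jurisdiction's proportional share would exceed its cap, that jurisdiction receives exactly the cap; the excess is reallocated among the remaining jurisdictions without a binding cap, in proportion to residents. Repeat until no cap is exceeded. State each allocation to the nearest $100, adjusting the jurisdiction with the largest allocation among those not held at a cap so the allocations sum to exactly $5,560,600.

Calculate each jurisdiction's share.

Summit Ward: $2,654,500 | Lower Borough: $1,790,100 | South Zone: $1,116,000

Total residents = 4,843.
Proportional shares (ignoring caps): Summit Ward 3,318,218.87; Lower Borough 1,381,251.66; South Zone 861,129.47.
Cap binds for Summit Ward ($2,654,500); balance $2,906,100 reallocated over remaining residents 1,953.
Shares after redistribution: Lower Borough 1,790,086.18 → $1,790,100; South Zone 1,116,013.82 → $1,116,000.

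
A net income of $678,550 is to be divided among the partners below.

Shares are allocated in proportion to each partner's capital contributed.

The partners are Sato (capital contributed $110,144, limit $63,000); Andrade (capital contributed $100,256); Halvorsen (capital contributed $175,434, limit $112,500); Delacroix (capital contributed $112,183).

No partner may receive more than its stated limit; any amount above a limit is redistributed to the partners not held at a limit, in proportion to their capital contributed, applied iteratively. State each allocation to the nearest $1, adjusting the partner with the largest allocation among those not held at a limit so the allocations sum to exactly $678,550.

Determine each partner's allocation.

Total capital contributed = 498,017.
Unconstrained shares: Sato 150,071.61; Andrade 136,599.17; Halvorsen 239,029.47; Delacroix 152,849.75.
Capped: Sato ($63,000), Halvorsen ($112,500); remaining pool $503,050 reallocated over remaining capital contributed 212,439.
Shares after redistribution: Andrade 237,403.59 → $237,404; Delacroix 265,646.41 → $265,646.

Sato: $63,000 | Andrade: $237,404 | Halvorsen: $112,500 | Delacroix: $265,646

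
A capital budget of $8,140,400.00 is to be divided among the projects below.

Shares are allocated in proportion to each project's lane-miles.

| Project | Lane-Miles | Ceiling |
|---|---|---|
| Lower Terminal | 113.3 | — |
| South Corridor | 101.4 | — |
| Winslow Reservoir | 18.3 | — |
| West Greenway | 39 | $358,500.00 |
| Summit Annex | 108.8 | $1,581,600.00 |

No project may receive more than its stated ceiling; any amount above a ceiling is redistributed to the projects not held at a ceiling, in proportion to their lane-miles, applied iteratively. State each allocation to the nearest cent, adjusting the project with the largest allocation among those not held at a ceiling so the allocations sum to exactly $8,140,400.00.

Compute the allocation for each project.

Lower Terminal: $3,014,995.67 · South Corridor: $2,698,327.98 · Winslow Reservoir: $486,976.35 · West Greenway: $358,500.00 · Summit Annex: $1,581,600.00

Combined lane-miles = 380.8.
Unconstrained shares: Lower Terminal 2,422,025.5252; South Corridor 2,167,638.0252; Winslow Reservoir 391,200.9454; West Greenway 833,706.9328; Summit Annex 2,325,828.5714.
Capped: West Greenway ($358,500.00), Summit Annex ($1,581,600.00); remaining pool $6,200,300.00 reallocated over remaining lane-miles 233.
Redistributed shares: Lower Terminal 3,014,995.6652 → $3,014,995.67; South Corridor 2,698,327.9828 → $2,698,327.98; Winslow Reservoir 486,976.3519 → $486,976.35.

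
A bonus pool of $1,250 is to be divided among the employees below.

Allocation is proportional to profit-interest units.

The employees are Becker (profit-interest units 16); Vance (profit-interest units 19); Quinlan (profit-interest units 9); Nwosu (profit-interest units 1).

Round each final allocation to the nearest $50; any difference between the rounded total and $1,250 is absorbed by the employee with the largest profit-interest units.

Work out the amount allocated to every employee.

Total profit-interest units = 45.
Proportional shares: Becker 16/45 × $1,250 = 444.44; Vance 19/45 × $1,250 = 527.78; Quinlan 9/45 × $1,250 = 250.00; Nwosu 1/45 × $1,250 = 27.78.
At nearest $50: Becker $450; Vance $550; Quinlan $250; Nwosu $50. Sum = $1,300.
Difference $1,250 − $1,300 = −$50 applied to largest profit-interest units (Vance): Vance becomes $500.

Becker: $450 | Vance: $500 | Quinlan: $250 | Nwosu: $50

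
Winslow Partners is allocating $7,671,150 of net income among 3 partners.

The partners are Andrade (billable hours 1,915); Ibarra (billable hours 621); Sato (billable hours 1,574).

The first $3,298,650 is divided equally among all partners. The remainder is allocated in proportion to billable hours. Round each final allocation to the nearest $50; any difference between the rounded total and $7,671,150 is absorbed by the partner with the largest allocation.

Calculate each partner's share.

First tranche $3,298,650 split equally: $1,099,550 each.
Remainder $4,372,500 by billable hours (total 4,110): Andrade 2,037,308.39 → $2,037,300; Ibarra 660,662.41 → $660,650; Sato 1,674,529.20 → $1,674,550.
Totals: Andrade $1,099,550 + $2,037,300 = $3,136,850; Ibarra $1,099,550 + $660,650 = $1,760,200; Sato $1,099,550 + $1,674,550 = $2,774,100.

Andrade: $3,136,850; Ibarra: $1,760,200; Sato: $2,774,100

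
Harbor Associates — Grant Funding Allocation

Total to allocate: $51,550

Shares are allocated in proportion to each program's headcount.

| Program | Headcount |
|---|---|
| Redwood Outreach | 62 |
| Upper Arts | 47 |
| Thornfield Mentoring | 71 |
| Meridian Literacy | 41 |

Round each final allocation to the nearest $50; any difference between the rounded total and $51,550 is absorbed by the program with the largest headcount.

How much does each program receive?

Sum of headcount: 221.
Pro-rata amounts: Redwood Outreach 62/221 × $51,550 = 14,461.99; Upper Arts 47/221 × $51,550 = 10,963.12; Thornfield Mentoring 71/221 × $51,550 = 16,561.31; Meridian Literacy 41/221 × $51,550 = 9,563.57.
After rounding ($50): Redwood Outreach $14,450; Upper Arts $10,950; Thornfield Mentoring $16,550; Meridian Literacy $9,550. Sum = $51,500.
Difference $51,550 − $51,500 = +$50 applied to largest headcount (Thornfield Mentoring): Thornfield Mentoring becomes $16,600.

Redwood Outreach: $14,450 · Upper Arts: $10,950 · Thornfield Mentoring: $16,600 · Meridian Literacy: $9,550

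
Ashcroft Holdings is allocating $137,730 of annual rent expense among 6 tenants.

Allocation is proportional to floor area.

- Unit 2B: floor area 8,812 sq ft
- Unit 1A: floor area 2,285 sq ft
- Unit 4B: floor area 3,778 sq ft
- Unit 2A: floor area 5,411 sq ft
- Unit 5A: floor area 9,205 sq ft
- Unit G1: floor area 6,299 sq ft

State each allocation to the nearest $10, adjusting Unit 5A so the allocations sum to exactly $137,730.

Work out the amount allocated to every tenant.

Unit 2B: $33,910 | Unit 1A: $8,790 | Unit 4B: $14,540 | Unit 2A: $20,820 | Unit 5A: $35,430 | Unit G1: $24,240

Total floor area = 35,790.
Unrounded shares: Unit 2B 8,812/35,790 × $137,730 = 33,911.06; Unit 1A 2,285/35,790 × $137,730 = 8,793.32; Unit 4B 3,778/35,790 × $137,730 = 14,538.81; Unit 2A 5,411/35,790 × $137,730 = 20,823.05; Unit 5A 9,205/35,790 × $137,730 = 35,423.43; Unit G1 6,299/35,790 × $137,730 = 24,240.33.
At nearest $10: Unit 2B $33,910; Unit 1A $8,790; Unit 4B $14,540; Unit 2A $20,820; Unit 5A $35,420; Unit G1 $24,240. Sum = $137,720.
Difference $137,730 − $137,720 = +$10 applied to Unit 5A: Unit 5A becomes $35,430.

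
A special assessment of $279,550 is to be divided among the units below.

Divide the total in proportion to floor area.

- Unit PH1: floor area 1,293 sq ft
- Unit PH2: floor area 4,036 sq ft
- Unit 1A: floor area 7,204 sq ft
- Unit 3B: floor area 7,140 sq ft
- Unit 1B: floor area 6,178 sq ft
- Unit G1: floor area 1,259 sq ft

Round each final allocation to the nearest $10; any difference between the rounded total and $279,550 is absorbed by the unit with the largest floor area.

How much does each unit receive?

Total floor area = 27,110.
Raw shares: Unit PH1 1,293/27,110 × $279,550 = 13,333.02; Unit PH2 4,036/27,110 × $279,550 = 41,617.99; Unit 1A 7,204/27,110 × $279,550 = 74,285.44; Unit 3B 7,140/27,110 × $279,550 = 73,625.49; Unit 1B 6,178/27,110 × $279,550 = 63,705.64; Unit G1 1,259/27,110 × $279,550 = 12,982.42.
Rounded to nearest $10: Unit PH1 $13,330; Unit PH2 $41,620; Unit 1A $74,290; Unit 3B $73,630; Unit 1B $63,710; Unit G1 $12,980. Sum = $279,560.
Difference $279,550 − $279,560 = −$10 applied to largest floor area (Unit 1A): Unit 1A becomes $74,280.

Unit PH1: $13,330 · Unit PH2: $41,620 · Unit 1A: $74,280 · Unit 3B: $73,630 · Unit 1B: $63,710 · Unit G1: $12,980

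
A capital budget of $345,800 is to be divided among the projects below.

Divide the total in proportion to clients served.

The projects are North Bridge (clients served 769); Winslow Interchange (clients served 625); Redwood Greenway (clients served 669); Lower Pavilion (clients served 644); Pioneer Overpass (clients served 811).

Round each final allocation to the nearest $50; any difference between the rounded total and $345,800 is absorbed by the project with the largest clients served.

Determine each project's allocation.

North Bridge: $75,600 | Winslow Interchange: $61,450 | Redwood Greenway: $65,750 | Lower Pavilion: $63,300 | Pioneer Overpass: $79,700

Total clients served = 769 + 625 + 669 + 644 + 811 = 3,518.
Raw shares: North Bridge 75,588.46; Winslow Interchange 61,434.05; Redwood Greenway 65,759.01; Lower Pavilion 63,301.65; Pioneer Overpass 79,716.83.
Rounded to nearest $50: North Bridge $75,600; Winslow Interchange $61,450; Redwood Greenway $65,750; Lower Pavilion $63,300; Pioneer Overpass $79,700. Sum = $345,800.
Rounded total matches; no reconciliation needed.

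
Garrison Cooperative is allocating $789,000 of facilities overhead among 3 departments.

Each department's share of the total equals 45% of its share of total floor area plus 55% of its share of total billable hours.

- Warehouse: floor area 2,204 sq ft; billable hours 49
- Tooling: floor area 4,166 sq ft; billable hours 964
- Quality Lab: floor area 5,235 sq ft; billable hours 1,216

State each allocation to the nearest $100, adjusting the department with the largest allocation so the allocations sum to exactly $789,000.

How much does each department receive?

Totals — floor area 11,605, billable hours 2,229.
Combined weights (45% floor area + 55% billable hours): Warehouse 0.0976; Tooling 0.3994; Quality Lab 0.5030.
Pro-rata amounts: Warehouse 76,969.94; Tooling 315,132.09; Quality Lab 396,897.98.
After rounding ($100): Warehouse $77,000; Tooling $315,100; Quality Lab $396,900. Sum = $789,000.
No rounding difference to absorb.

Warehouse: $77,000 | Tooling: $315,100 | Quality Lab: $396,900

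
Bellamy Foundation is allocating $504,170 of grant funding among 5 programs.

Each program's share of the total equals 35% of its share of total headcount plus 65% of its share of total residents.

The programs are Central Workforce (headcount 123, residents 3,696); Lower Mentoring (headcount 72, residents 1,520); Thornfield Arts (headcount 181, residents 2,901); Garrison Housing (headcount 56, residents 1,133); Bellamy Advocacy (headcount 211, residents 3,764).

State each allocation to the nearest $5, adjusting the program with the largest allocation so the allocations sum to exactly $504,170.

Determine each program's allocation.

Totals — headcount 643, residents 13,014.
Blended shares (35% headcount + 65% residents): Central Workforce 0.2516; Lower Mentoring 0.1151; Thornfield Arts 0.2434; Garrison Housing 0.0871; Bellamy Advocacy 0.3028.
Unrounded shares: Central Workforce 126,825.47; Lower Mentoring 58,034.77; Thornfield Arts 122,723.30; Garrison Housing 43,898.67; Bellamy Advocacy 152,687.78.
Rounded to nearest $5: Central Workforce $126,825; Lower Mentoring $58,035; Thornfield Arts $122,725; Garrison Housing $43,900; Bellamy Advocacy $152,690. Sum = $504,175.
Difference $504,170 − $504,175 = −$5 applied to largest allocation (Bellamy Advocacy): Bellamy Advocacy becomes $152,685.

Central Workforce: $126,825 · Lower Mentoring: $58,035 · Thornfield Arts: $122,725 · Garrison Housing: $43,900 · Bellamy Advocacy: $152,685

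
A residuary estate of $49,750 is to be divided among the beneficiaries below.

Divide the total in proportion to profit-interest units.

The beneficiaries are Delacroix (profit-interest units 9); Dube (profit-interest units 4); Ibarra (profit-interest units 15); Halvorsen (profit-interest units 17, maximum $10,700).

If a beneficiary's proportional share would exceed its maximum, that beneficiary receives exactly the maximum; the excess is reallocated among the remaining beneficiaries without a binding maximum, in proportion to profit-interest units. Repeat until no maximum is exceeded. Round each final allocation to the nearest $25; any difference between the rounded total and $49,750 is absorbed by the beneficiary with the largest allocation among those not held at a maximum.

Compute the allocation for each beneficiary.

Delacroix: $12,550 | Dube: $5,575 | Ibarra: $20,925 | Halvorsen: $10,700

Sum of profit-interest units: 45.
Pro-rata shares before constraints: Delacroix 9,950.00; Dube 4,422.22; Ibarra 16,583.33; Halvorsen 18,794.44.
Cap binds for Halvorsen ($10,700); remaining pool $39,050 reallocated over remaining profit-interest units 28.
Redistributed shares: Delacroix 12,551.79 → $12,550; Dube 5,578.57 → $5,575; Ibarra 20,919.64 → $20,925.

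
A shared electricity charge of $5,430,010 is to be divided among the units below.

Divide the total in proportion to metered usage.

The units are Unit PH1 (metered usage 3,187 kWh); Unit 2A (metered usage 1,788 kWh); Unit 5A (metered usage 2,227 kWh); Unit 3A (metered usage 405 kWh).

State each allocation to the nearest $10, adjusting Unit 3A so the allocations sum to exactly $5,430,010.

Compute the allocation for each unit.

Sum of metered usage: 7,607.
Proportional shares: Unit PH1 3,187/7,607 × $5,430,010 = 2,274,936.49; Unit 2A 1,788/7,607 × $5,430,010 = 1,276,305.76; Unit 5A 2,227/7,607 × $5,430,010 = 1,589,671.65; Unit 3A 405/7,607 × $5,430,010 = 289,096.10.
At nearest $10: Unit PH1 $2,274,940; Unit 2A $1,276,310; Unit 5A $1,589,670; Unit 3A $289,100. Sum = $5,430,020.
Difference $5,430,010 − $5,430,020 = −$10 applied to Unit 3A: Unit 3A becomes $289,090.

Unit PH1: $2,274,940 | Unit 2A: $1,276,310 | Unit 5A: $1,589,670 | Unit 3A: $289,090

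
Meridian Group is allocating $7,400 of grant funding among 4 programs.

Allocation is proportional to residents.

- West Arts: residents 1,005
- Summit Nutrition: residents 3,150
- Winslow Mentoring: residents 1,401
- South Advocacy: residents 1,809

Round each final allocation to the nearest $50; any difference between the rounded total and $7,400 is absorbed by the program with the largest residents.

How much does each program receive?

West Arts: $1,000; Summit Nutrition: $3,200; Winslow Mentoring: $1,400; South Advocacy: $1,800

Combined residents = 7,365.
Unrounded shares: West Arts 1,005/7,365 × $7,400 = 1,009.78; Summit Nutrition 3,150/7,365 × $7,400 = 3,164.97; Winslow Mentoring 1,401/7,365 × $7,400 = 1,407.66; South Advocacy 1,809/7,365 × $7,400 = 1,817.60.
After rounding ($50): West Arts $1,000; Summit Nutrition $3,150; Winslow Mentoring $1,400; South Advocacy $1,800. Sum = $7,350.
Difference $7,400 − $7,350 = +$50 applied to largest residents (Summit Nutrition): Summit Nutrition becomes $3,200.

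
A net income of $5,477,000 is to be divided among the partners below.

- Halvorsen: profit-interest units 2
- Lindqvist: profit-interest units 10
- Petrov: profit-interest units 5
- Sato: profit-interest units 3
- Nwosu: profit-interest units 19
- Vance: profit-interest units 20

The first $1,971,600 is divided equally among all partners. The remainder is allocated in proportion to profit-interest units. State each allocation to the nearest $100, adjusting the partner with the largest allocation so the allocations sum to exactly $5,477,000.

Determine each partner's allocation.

Halvorsen: $447,400 · Lindqvist: $922,700 · Petrov: $625,700 · Sato: $506,800 · Nwosu: $1,457,500 · Vance: $1,516,900

Equal tier: $1,971,600 ÷ 6 = $328,600 apiece.
Remainder $3,505,400 by profit-interest units (total 59): Halvorsen 118,827.12 → $118,800; Lindqvist 594,135.59 → $594,100; Petrov 297,067.80 → $297,100; Sato 178,240.68 → $178,200; Nwosu 1,128,857.63 → $1,128,900; Vance 1,188,271.19 → $1,188,300.
Totals: Halvorsen $328,600 + $118,800 = $447,400; Lindqvist $328,600 + $594,100 = $922,700; Petrov $328,600 + $297,100 = $625,700; Sato $328,600 + $178,200 = $506,800; Nwosu $328,600 + $1,128,900 = $1,457,500; Vance $328,600 + $1,188,300 = $1,516,900.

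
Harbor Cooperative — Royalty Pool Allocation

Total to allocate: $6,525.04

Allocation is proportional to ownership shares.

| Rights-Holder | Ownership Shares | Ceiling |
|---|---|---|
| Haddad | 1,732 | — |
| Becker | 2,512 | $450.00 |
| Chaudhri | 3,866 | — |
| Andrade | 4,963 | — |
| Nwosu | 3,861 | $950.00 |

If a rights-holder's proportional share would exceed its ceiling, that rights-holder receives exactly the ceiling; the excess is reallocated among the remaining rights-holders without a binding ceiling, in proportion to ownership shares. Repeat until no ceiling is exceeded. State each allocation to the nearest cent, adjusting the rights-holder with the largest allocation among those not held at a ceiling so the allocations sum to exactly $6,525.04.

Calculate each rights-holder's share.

Combined ownership shares = 16,934.
Pro-rata shares before constraints: Haddad 667.3774; Becker 967.9285; Chaudhri 1,489.6542; Andrade 1,912.3523; Nwosu 1,487.7276.
Capped: Becker ($450.00), Nwosu ($950.00); residual $5,125.04 reallocated over remaining ownership shares 10,561.
Shares after redistribution: Haddad 840.5046 → $840.50; Chaudhri 1,876.0917 → $1,876.09; Andrade 2,408.4437 → $2,408.44.
Rounding difference +$0.01 applied to Andrade → $2,408.45.

Haddad: $840.50; Becker: $450.00; Chaudhri: $1,876.09; Andrade: $2,408.45; Nwosu: $950.00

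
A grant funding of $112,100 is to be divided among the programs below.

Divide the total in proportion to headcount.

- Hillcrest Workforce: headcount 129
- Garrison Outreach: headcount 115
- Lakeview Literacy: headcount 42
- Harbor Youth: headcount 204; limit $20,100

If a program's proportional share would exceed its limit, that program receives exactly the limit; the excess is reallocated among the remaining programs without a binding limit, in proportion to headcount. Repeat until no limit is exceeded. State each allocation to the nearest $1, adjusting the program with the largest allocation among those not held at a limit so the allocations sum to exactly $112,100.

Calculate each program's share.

Headcount total: 490.
Unconstrained shares: Hillcrest Workforce 29,512.04; Garrison Outreach 26,309.18; Lakeview Literacy 9,608.57; Harbor Youth 46,670.20.
Held at cap: Harbor Youth ($20,100); remaining pool $92,000 reallocated over remaining headcount 286.
Remaining shares: Hillcrest Workforce 41,496.503 → $41,497; Garrison Outreach 36,993.01 → $36,993; Lakeview Literacy 13,510.49 → $13,510.

Hillcrest Workforce: $41,497 | Garrison Outreach: $36,993 | Lakeview Literacy: $13,510 | Harbor Youth: $20,100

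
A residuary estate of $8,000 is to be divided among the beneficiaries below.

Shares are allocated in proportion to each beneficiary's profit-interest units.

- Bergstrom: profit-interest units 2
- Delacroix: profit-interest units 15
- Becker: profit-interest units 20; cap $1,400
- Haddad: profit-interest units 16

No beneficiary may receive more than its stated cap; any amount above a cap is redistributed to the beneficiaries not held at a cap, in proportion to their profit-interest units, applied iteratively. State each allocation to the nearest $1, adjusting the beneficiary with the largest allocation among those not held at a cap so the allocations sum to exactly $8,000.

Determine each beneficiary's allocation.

Total profit-interest units = 53.
Pro-rata shares before constraints: Bergstrom 301.89; Delacroix 2,264.15; Becker 3,018.87; Haddad 2,415.09.
Capped: Becker ($1,400); remaining pool $6,600 reallocated over remaining profit-interest units 33.
Remaining shares: Bergstrom 400.00 → $400; Delacroix 3,000.00 → $3,000; Haddad 3,200.00 → $3,200.

Bergstrom: $400 · Delacroix: $3,000 · Becker: $1,400 · Haddad: $3,200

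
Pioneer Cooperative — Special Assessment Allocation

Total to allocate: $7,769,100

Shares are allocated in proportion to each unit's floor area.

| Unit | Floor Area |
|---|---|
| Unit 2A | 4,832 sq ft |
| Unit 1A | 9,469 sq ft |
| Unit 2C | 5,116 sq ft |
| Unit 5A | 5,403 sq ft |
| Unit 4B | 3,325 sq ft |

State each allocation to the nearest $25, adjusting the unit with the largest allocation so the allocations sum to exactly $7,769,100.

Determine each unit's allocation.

Unit 2A: $1,333,825; Unit 1A: $2,613,825; Unit 2C: $1,412,200; Unit 5A: $1,491,425; Unit 4B: $917,825

Sum of floor area: 28,145.
Proportional shares: Unit 2A 4,832/28,145 × $7,769,100 = 1,333,817.42; Unit 1A 9,469/28,145 × $7,769,100 = 2,613,807.35; Unit 2C 5,116/28,145 × $7,769,100 = 1,412,212.31; Unit 5A 5,403/28,145 × $7,769,100 = 1,491,435.33; Unit 4B 3,325/28,145 × $7,769,100 = 917,827.59.
After rounding ($25): Unit 2A $1,333,825; Unit 1A $2,613,800; Unit 2C $1,412,200; Unit 5A $1,491,425; Unit 4B $917,825. Sum = $7,769,075.
Difference $7,769,100 − $7,769,075 = +$25 applied to largest allocation (Unit 1A): Unit 1A becomes $2,613,825.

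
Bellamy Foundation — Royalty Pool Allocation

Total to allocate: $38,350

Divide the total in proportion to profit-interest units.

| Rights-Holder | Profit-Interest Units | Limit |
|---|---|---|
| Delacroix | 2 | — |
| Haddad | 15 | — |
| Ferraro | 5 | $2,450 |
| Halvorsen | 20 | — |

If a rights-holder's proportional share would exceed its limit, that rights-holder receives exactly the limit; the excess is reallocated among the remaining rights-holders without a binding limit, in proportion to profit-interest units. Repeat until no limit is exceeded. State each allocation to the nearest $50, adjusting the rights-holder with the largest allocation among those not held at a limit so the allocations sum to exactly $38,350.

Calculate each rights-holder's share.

Delacroix: $1,950 | Haddad: $14,550 | Ferraro: $2,450 | Halvorsen: $19,400

Total profit-interest units = 42.
Proportional shares (ignoring caps): Delacroix 1,826.19; Haddad 13,696.43; Ferraro 4,565.48; Halvorsen 18,261.90.
Capped: Ferraro ($2,450); residual $35,900 reallocated over remaining profit-interest units 37.
Redistributed shares: Delacroix 1,940.54 → $1,950; Haddad 14,554.05 → $14,550; Halvorsen 19,405.41 → $19,400.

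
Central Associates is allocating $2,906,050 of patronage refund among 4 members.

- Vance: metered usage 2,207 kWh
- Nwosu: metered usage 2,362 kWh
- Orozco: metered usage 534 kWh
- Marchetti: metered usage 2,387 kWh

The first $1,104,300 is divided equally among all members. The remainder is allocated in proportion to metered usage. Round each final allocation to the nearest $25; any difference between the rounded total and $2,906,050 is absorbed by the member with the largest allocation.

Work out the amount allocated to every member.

Vance: $806,975; Nwosu: $844,275; Orozco: $404,525; Marchetti: $850,275

Equal tier: $1,104,300 ÷ 4 = $276,075 apiece.
Remainder $1,801,750 by metered usage (total 7,490): Vance 530,902.84 → $530,900; Nwosu 568,188.72 → $568,200; Orozco 128,455.87 → $128,450; Marchetti 574,202.57 → $574,200.
Totals: Vance $276,075 + $530,900 = $806,975; Nwosu $276,075 + $568,200 = $844,275; Orozco $276,075 + $128,450 = $404,525; Marchetti $276,075 + $574,200 = $850,275.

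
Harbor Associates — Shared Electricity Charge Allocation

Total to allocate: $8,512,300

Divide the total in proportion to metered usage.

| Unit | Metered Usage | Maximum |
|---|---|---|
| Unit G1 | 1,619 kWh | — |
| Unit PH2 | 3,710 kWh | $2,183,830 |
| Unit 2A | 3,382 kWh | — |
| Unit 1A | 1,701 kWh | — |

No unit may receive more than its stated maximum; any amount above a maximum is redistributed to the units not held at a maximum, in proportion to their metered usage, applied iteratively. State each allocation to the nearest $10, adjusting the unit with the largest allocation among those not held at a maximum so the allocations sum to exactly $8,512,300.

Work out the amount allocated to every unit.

Metered usage total: 10,412.
Pro-rata shares before constraints: Unit G1 1,323,608.69; Unit PH2 3,033,099.60; Unit 2A 2,764,944.16; Unit 1A 1,390,647.55.
Cap binds for Unit PH2 ($2,183,830); balance $6,328,470 reallocated over remaining metered usage 6,702.
Shares after redistribution: Unit G1 1,528,766.48 → $1,528,770; Unit 2A 3,193,507.24 → $3,193,510; Unit 1A 1,606,196.28 → $1,606,200.
Rounding difference −$10 applied to Unit 2A → $3,193,500.

Unit G1: $1,528,770; Unit PH2: $2,183,830; Unit 2A: $3,193,500; Unit 1A: $1,606,200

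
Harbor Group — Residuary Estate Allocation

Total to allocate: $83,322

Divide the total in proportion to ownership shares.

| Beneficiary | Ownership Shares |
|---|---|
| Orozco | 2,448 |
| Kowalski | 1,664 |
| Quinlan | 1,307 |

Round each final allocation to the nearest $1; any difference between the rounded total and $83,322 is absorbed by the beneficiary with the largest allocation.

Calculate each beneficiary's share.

Total ownership shares = 5,419.
Proportional shares: Orozco 2,448/5,419 × $83,322 = 37,640.20; Kowalski 1,664/5,419 × $83,322 = 25,585.497; Quinlan 1,307/5,419 × $83,322 = 20,096.30.
After rounding ($1): Orozco $37,640; Kowalski $25,585; Quinlan $20,096. Sum = $83,321.
Difference $83,322 − $83,321 = +$1 applied to largest allocation (Orozco): Orozco becomes $37,641.

Orozco: $37,641 | Kowalski: $25,585 | Quinlan: $20,096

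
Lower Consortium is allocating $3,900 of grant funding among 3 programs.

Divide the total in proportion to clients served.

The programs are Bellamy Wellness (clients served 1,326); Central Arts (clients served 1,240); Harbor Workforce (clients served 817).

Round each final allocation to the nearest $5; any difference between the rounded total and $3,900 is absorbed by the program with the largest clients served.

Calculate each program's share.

Bellamy Wellness: $1,530 · Central Arts: $1,430 · Harbor Workforce: $940

Sum of clients served: 1,326 + 1,240 + 817 = 3,383.
Unrounded shares: Bellamy Wellness 1,528.64; Central Arts 1,429.50; Harbor Workforce 941.86.
After rounding ($5): Bellamy Wellness $1,530; Central Arts $1,430; Harbor Workforce $940. Sum = $3,900.
Sum already equals the total — no adjustment.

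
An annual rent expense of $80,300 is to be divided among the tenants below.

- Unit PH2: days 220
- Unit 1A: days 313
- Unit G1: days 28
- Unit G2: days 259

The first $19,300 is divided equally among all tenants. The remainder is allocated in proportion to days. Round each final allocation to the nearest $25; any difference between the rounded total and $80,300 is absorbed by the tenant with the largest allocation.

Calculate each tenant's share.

Unit PH2: $21,200; Unit 1A: $28,100; Unit G1: $6,900; Unit G2: $24,100

Equal tier: $19,300 ÷ 4 = $4,825 apiece.
Remainder $61,000 by days (total 820): Unit PH2 16,365.85 → $16,375; Unit 1A 23,284.15 → $23,275; Unit G1 2,082.93 → $2,075; Unit G2 19,267.07 → $19,275.
Totals: Unit PH2 $4,825 + $16,375 = $21,200; Unit 1A $4,825 + $23,275 = $28,100; Unit G1 $4,825 + $2,075 = $6,900; Unit G2 $4,825 + $19,275 = $24,100.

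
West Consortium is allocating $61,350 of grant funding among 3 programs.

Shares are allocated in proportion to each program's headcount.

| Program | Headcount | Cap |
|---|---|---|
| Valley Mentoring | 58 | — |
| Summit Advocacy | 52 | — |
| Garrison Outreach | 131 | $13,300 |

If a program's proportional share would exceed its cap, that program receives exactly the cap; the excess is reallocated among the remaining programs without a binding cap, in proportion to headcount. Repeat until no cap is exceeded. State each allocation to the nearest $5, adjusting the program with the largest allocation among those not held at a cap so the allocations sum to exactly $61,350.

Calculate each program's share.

Total headcount = 241.
Unconstrained shares: Valley Mentoring 14,764.73; Summit Advocacy 13,237.34; Garrison Outreach 33,347.93.
Cap binds for Garrison Outreach ($13,300); balance $48,050 reallocated over remaining headcount 110.
Redistributed shares: Valley Mentoring 25,335.45 → $25,335; Summit Advocacy 22,714.55 → $22,715.

Valley Mentoring: $25,335; Summit Advocacy: $22,715; Garrison Outreach: $13,300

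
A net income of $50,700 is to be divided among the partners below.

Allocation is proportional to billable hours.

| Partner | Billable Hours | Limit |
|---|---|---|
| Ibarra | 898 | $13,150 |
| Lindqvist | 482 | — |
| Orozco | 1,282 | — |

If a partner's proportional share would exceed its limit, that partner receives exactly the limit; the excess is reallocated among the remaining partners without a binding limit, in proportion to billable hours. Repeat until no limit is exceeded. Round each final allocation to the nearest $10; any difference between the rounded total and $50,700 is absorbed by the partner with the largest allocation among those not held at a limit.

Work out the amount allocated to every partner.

Billable hours total: 2,662.
Proportional shares (ignoring caps): Ibarra 17,103.16; Lindqvist 9,180.09; Orozco 24,416.75.
Cap binds for Ibarra ($13,150); residual $37,550 reallocated over remaining billable hours 1,764.
Redistributed shares: Lindqvist 10,260.26 → $10,260; Orozco 27,289.74 → $27,290.

Ibarra: $13,150 · Lindqvist: $10,260 · Orozco: $27,290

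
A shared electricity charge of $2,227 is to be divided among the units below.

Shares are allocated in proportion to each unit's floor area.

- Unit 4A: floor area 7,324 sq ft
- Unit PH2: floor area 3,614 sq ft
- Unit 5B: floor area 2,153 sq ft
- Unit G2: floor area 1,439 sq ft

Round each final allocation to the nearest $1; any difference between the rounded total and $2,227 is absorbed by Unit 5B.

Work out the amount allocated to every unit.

Total floor area = 14,530.
Unrounded shares: Unit 4A 7,324/14,530 × $2,227 = 1,122.54; Unit PH2 3,614/14,530 × $2,227 = 553.91; Unit 5B 2,153/14,530 × $2,227 = 329.99; Unit G2 1,439/14,530 × $2,227 = 220.55.
After rounding ($1): Unit 4A $1,123; Unit PH2 $554; Unit 5B $330; Unit G2 $221. Sum = $2,228.
Difference $2,227 − $2,228 = −$1 applied to Unit 5B: Unit 5B becomes $329.

Unit 4A: $1,123; Unit PH2: $554; Unit 5B: $329; Unit G2: $221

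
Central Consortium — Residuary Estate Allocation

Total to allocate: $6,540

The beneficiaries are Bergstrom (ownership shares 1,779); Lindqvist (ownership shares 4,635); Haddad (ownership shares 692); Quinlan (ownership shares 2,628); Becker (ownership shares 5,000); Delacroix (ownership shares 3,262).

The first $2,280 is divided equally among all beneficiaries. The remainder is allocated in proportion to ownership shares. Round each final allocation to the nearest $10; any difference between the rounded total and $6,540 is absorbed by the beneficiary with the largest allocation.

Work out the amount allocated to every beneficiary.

First tranche $2,280 split equally: $380 each.
Remainder $4,260 by ownership shares (total 17,996): Bergstrom 421.12 → $420; Lindqvist 1,097.19 → $1,100; Haddad 163.81 → $160; Quinlan 622.10 → $620; Becker 1,183.60 → $1,180; Delacroix 772.18 → $770.
Rounding difference +$10 on remainder applied to Becker.
Totals: Bergstrom $380 + $420 = $800; Lindqvist $380 + $1,100 = $1,480; Haddad $380 + $160 = $540; Quinlan $380 + $620 = $1,000; Becker $380 + $1,190 = $1,570; Delacroix $380 + $770 = $1,150.

Bergstrom: $800; Lindqvist: $1,480; Haddad: $540; Quinlan: $1,000; Becker: $1,570; Delacroix: $1,150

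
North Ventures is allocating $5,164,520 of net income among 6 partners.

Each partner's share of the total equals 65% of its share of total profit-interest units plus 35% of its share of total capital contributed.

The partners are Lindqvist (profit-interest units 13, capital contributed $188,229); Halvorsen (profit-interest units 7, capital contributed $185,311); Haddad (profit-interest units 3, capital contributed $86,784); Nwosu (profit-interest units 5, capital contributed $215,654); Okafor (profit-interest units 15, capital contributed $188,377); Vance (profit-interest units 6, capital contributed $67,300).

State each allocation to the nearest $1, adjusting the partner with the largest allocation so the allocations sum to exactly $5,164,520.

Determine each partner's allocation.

Lindqvist: $1,255,815; Halvorsen: $839,100; Haddad: $373,904; Nwosu: $760,953; Okafor: $1,393,120; Vance: $541,628

Profit-interest units total 49; capital contributed total 931,655.
Blended shares (65% profit-interest units + 35% capital contributed): Lindqvist 0.2432; Halvorsen 0.1625; Haddad 0.0724; Nwosu 0.1473; Okafor 0.2697; Vance 0.1049.
Proportional shares: Lindqvist 1,255,815.07; Halvorsen 839,099.98; Haddad 373,903.73; Nwosu 760,953.11; Okafor 1,393,120.10; Vance 541,628.01.
After rounding ($1): Lindqvist $1,255,815; Halvorsen $839,100; Haddad $373,904; Nwosu $760,953; Okafor $1,393,120; Vance $541,628. Sum = $5,164,520.
Rounded total matches; no reconciliation needed.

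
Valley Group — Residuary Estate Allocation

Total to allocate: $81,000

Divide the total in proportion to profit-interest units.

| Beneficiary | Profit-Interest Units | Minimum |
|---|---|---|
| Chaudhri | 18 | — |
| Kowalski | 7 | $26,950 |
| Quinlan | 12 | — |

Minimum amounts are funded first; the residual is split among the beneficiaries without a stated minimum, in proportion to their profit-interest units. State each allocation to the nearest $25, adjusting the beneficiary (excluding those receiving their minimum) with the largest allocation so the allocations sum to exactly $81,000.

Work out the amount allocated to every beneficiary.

Chaudhri: $32,425; Kowalski: $26,950; Quinlan: $21,625

Minimums first: Kowalski $26,950. Residual $54,050.
Residual split over remaining profit-interest units 30: Chaudhri 32,430.00 → $32,425; Quinlan 21,620.00 → $21,625.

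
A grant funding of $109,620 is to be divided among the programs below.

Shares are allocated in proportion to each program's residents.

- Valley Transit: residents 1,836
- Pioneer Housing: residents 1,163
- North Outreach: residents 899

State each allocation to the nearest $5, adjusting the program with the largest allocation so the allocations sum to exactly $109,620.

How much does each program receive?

Combined residents = 3,898.
Pro-rata amounts: Valley Transit 1,836/3,898 × $109,620 = 51,632.20; Pioneer Housing 1,163/3,898 × $109,620 = 32,706.02; North Outreach 899/3,898 × $109,620 = 25,281.78.
After rounding ($5): Valley Transit $51,630; Pioneer Housing $32,705; North Outreach $25,280. Sum = $109,615.
Difference $109,620 − $109,615 = +$5 applied to largest allocation (Valley Transit): Valley Transit becomes $51,635.

Valley Transit: $51,635; Pioneer Housing: $32,705; North Outreach: $25,280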